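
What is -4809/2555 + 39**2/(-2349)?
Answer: -240992/95265 ≈ -2.5297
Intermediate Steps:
-4809/2555 + 39**2/(-2349) = -4809*1/2555 + 1521*(-1/2349) = -687/365 - 169/261 = -240992/95265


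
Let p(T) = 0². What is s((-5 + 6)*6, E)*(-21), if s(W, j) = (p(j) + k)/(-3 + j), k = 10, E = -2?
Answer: 42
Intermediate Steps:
p(T) = 0
s(W, j) = 10/(-3 + j) (s(W, j) = (0 + 10)/(-3 + j) = 10/(-3 + j))
s((-5 + 6)*6, E)*(-21) = (10/(-3 - 2))*(-21) = (10/(-5))*(-21) = (10*(-⅕))*(-21) = -2*(-21) = 42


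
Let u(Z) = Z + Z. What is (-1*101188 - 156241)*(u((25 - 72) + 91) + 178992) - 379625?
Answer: -46100764945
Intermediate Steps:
u(Z) = 2*Z
(-1*101188 - 156241)*(u((25 - 72) + 91) + 178992) - 379625 = (-1*101188 - 156241)*(2*((25 - 72) + 91) + 178992) - 379625 = (-101188 - 156241)*(2*(-47 + 91) + 178992) - 379625 = -257429*(2*44 + 178992) - 379625 = -257429*(88 + 178992) - 379625 = -257429*179080 - 379625 = -46100385320 - 379625 = -46100764945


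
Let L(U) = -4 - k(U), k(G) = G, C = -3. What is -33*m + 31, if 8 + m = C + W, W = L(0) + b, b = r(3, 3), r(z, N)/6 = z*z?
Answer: -1256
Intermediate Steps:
r(z, N) = 6*z² (r(z, N) = 6*(z*z) = 6*z²)
L(U) = -4 - U
b = 54 (b = 6*3² = 6*9 = 54)
W = 50 (W = (-4 - 1*0) + 54 = (-4 + 0) + 54 = -4 + 54 = 50)
m = 39 (m = -8 + (-3 + 50) = -8 + 47 = 39)
-33*m + 31 = -33*39 + 31 = -1287 + 31 = -1256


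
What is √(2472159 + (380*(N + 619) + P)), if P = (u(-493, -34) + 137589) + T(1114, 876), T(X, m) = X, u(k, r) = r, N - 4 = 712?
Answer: 4*√194883 ≈ 1765.8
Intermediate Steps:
N = 716 (N = 4 + 712 = 716)
P = 138669 (P = (-34 + 137589) + 1114 = 137555 + 1114 = 138669)
√(2472159 + (380*(N + 619) + P)) = √(2472159 + (380*(716 + 619) + 138669)) = √(2472159 + (380*1335 + 138669)) = √(2472159 + (507300 + 138669)) = √(2472159 + 645969) = √3118128 = 4*√194883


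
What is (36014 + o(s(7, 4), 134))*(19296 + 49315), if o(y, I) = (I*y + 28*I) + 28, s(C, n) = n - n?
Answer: 2730306134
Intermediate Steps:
s(C, n) = 0
o(y, I) = 28 + 28*I + I*y (o(y, I) = (28*I + I*y) + 28 = 28 + 28*I + I*y)
(36014 + o(s(7, 4), 134))*(19296 + 49315) = (36014 + (28 + 28*134 + 134*0))*(19296 + 49315) = (36014 + (28 + 3752 + 0))*68611 = (36014 + 3780)*68611 = 39794*68611 = 2730306134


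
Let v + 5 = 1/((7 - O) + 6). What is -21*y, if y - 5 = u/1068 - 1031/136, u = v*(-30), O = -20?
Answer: 6825889/133144 ≈ 51.267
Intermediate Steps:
v = -164/33 (v = -5 + 1/((7 - 1*(-20)) + 6) = -5 + 1/((7 + 20) + 6) = -5 + 1/(27 + 6) = -5 + 1/33 = -164/33 ≈ -4.9697)
u = 1640/11 (u = -164/33*(-30) = 1640/11 ≈ 149.09)
y = -975127/399432 (y = 5 + ((1640/11)/1068 - 1031/136) = 5 + ((1640/11)*(1/1068) - 1031*1/136) = 5 + (410/2937 - 1031/136) = 5 - 2972287/399432 = -975127/399432 ≈ -2.4413)
-21*y = -21*(-975127/399432) = 6825889/133144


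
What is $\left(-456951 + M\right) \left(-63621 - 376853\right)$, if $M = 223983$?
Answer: $102616346832$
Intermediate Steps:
$\left(-456951 + M\right) \left(-63621 - 376853\right) = \left(-456951 + 223983\right) \left(-63621 - 376853\right) = \left(-232968\right) \left(-440474\right) = 102616346832$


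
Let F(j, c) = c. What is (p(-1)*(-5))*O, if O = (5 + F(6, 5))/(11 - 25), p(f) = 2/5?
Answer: 10/7 ≈ 1.4286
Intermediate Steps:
p(f) = 2/5 (p(f) = 2*(1/5) = 2/5)
O = -5/7 (O = (5 + 5)/(11 - 25) = 10/(-14) = 10*(-1/14) = -5/7 ≈ -0.71429)
(p(-1)*(-5))*O = ((2/5)*(-5))*(-5/7) = -2*(-5/7) = 10/7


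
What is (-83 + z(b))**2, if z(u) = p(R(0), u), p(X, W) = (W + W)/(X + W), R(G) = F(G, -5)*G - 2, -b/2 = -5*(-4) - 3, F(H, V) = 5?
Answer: 532900/81 ≈ 6579.0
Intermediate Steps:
b = -34 (b = -2*(-5*(-4) - 3) = -2*(20 - 3) = -2*17 = -34)
R(G) = -2 + 5*G (R(G) = 5*G - 2 = -2 + 5*G)
p(X, W) = 2*W/(W + X) (p(X, W) = (2*W)/(W + X) = 2*W/(W + X))
z(u) = 2*u/(-2 + u) (z(u) = 2*u/(u + (-2 + 5*0)) = 2*u/(u + (-2 + 0)) = 2*u/(u - 2) = 2*u/(-2 + u))
(-83 + z(b))**2 = (-83 + 2*(-34)/(-2 - 34))**2 = (-83 + 2*(-34)/(-36))**2 = (-83 + 2*(-34)*(-1/36))**2 = (-83 + 17/9)**2 = (-730/9)**2 = 532900/81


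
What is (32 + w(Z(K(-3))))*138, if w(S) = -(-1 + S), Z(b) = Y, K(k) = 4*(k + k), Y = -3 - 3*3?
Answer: 6210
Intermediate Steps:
Y = -12 (Y = -3 - 9 = -12)
K(k) = 8*k (K(k) = 4*(2*k) = 8*k)
Z(b) = -12
w(S) = 1 - S
(32 + w(Z(K(-3))))*138 = (32 + (1 - 1*(-12)))*138 = (32 + (1 + 12))*138 = (32 + 13)*138 = 45*138 = 6210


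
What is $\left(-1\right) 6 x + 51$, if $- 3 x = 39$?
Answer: $129$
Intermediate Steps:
$x = -13$ ($x = \left(- \frac{1}{3}\right) 39 = -13$)
$\left(-1\right) 6 x + 51 = \left(-1\right) 6 \left(-13\right) + 51 = \left(-6\right) \left(-13\right) + 51 = 78 + 51 = 129$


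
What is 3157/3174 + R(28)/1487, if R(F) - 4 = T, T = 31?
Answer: 4805549/4719738 ≈ 1.0182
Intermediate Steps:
R(F) = 35 (R(F) = 4 + 31 = 35)
3157/3174 + R(28)/1487 = 3157/3174 + 35/1487 = 4805549/4719738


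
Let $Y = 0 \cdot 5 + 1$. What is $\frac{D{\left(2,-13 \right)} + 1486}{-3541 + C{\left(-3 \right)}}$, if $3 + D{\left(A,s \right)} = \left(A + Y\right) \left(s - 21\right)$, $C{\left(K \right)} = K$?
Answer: $- \frac{1381}{3544} \approx -0.38967$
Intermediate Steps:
$Y = 1$ ($Y = 0 + 1 = 1$)
$D{\left(A,s \right)} = -3 + \left(1 + A\right) \left(-21 + s\right)$ ($D{\left(A,s \right)} = -3 + \left(A + 1\right) \left(s - 21\right) = -3 + \left(1 + A\right) \left(-21 + s\right)$)
$\frac{D{\left(2,-13 \right)} + 1486}{-3541 + C{\left(-3 \right)}} = \frac{\left(-24 - 13 - 42 + 2 \left(-13\right)\right) + 1486}{-3541 - 3} = \frac{\left(-24 - 13 - 42 - 26\right) + 1486}{-3544} = \left(-105 + 1486\right) \left(- \frac{1}{3544}\right) = 1381 \left(- \frac{1}{3544}\right) = - \frac{1381}{3544}$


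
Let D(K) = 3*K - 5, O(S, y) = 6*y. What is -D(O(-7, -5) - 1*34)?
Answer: 197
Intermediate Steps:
D(K) = -5 + 3*K
-D(O(-7, -5) - 1*34) = -(-5 + 3*(6*(-5) - 1*34)) = -(-5 + 3*(-30 - 34)) = -(-5 + 3*(-64)) = -(-5 - 192) = -1*(-197) = 197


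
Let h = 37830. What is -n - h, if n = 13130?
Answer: -50960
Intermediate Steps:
-n - h = -1*13130 - 1*37830 = -13130 - 37830 = -50960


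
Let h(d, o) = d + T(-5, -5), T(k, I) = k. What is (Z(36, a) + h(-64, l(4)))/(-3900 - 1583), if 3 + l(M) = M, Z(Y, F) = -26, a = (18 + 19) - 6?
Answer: 95/5483 ≈ 0.017326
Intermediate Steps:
a = 31 (a = 37 - 6 = 31)
l(M) = -3 + M
h(d, o) = -5 + d (h(d, o) = d - 5 = -5 + d)
(Z(36, a) + h(-64, l(4)))/(-3900 - 1583) = (-26 + (-5 - 64))/(-3900 - 1583) = (-26 - 69)/(-5483) = -95*(-1/5483) = 95/5483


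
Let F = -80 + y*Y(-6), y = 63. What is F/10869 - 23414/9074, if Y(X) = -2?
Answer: -128178005/49312653 ≈ -2.5993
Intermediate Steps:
F = -206 (F = -80 + 63*(-2) = -80 - 126 = -206)
F/10869 - 23414/9074 = -206/10869 - 23414/9074 = -206*1/10869 - 23414*1/9074 = -206/10869 - 11707/4537 = -128178005/49312653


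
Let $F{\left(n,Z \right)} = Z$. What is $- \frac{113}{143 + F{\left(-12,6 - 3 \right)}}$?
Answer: $- \frac{113}{146} \approx -0.77397$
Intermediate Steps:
$- \frac{113}{143 + F{\left(-12,6 - 3 \right)}} = - \frac{113}{143 + \left(6 - 3\right)} = - \frac{113}{143 + 3} = - \frac{113}{146}$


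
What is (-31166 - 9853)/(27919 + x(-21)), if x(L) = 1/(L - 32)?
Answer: -2174007/1479706 ≈ -1.4692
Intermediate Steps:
x(L) = 1/(-32 + L)
(-31166 - 9853)/(27919 + x(-21)) = (-31166 - 9853)/(27919 + 1/(-32 - 21)) = -41019/(27919 + 1/(-53)) = -41019/(27919 - 1/53) = -41019/1479706/53 = -41019*53/1479706 = -2174007/1479706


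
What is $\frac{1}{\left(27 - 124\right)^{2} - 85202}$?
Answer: $- \frac{1}{75793} \approx -1.3194 \cdot 10^{-5}$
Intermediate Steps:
$\frac{1}{\left(27 - 124\right)^{2} - 85202} = \frac{1}{\left(-97\right)^{2} - 85202} = \frac{1}{9409 - 85202} = \frac{1}{-75793} = - \frac{1}{75793}$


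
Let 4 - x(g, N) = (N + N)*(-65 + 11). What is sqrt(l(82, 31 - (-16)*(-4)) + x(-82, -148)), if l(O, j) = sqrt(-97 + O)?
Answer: sqrt(-15980 + I*sqrt(15)) ≈ 0.015 + 126.41*I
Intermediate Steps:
x(g, N) = 4 + 108*N (x(g, N) = 4 - (N + N)*(-65 + 11) = 4 - 2*N*(-54) = 4 - (-108)*N = 4 + 108*N)
sqrt(l(82, 31 - (-16)*(-4)) + x(-82, -148)) = sqrt(sqrt(-97 + 82) + (4 + 108*(-148))) = sqrt(sqrt(-15) + (4 - 15984)) = sqrt(I*sqrt(15) - 15980) = sqrt(-15980 + I*sqrt(15))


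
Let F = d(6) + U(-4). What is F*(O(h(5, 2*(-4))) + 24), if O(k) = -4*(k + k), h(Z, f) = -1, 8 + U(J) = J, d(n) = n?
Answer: -192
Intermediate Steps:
U(J) = -8 + J
F = -6 (F = 6 + (-8 - 4) = 6 - 12 = -6)
O(k) = -8*k
F*(O(h(5, 2*(-4))) + 24) = -6*(-8*(-1) + 24) = -6*(8 + 24) = -6*32 = -192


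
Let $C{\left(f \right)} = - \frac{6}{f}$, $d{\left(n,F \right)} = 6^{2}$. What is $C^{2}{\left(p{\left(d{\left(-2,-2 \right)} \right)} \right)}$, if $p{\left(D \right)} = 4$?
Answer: $\frac{9}{4} \approx 2.25$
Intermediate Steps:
$d{\left(n,F \right)} = 36$
$C^{2}{\left(p{\left(d{\left(-2,-2 \right)} \right)} \right)} = \left(- \frac{6}{4}\right)^{2} = \left(\left(-6\right) \frac{1}{4}\right)^{2} = \left(- \frac{3}{2}\right)^{2} = \frac{9}{4}$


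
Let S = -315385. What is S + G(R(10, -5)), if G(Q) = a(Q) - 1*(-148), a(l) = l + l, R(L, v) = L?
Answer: -315217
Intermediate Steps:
a(l) = 2*l
G(Q) = 148 + 2*Q (G(Q) = 2*Q - 1*(-148) = 2*Q + 148 = 148 + 2*Q)
S + G(R(10, -5)) = -315385 + (148 + 2*10) = -315385 + (148 + 20) = -315385 + 168 = -315217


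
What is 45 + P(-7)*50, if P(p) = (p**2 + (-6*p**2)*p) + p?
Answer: 105045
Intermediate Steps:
P(p) = p + p**2 - 6*p**3 (P(p) = (p**2 - 6*p**3) + p = p + p**2 - 6*p**3)
45 + P(-7)*50 = 45 - 7*(1 - 7 - 6*(-7)**2)*50 = 45 - 7*(1 - 7 - 6*49)*50 = 45 - 7*(1 - 7 - 294)*50 = 45 - 7*(-300)*50 = 45 + 2100*50 = 45 + 105000 = 105045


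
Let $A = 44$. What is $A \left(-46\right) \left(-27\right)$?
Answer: $54648$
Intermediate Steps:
$A \left(-46\right) \left(-27\right) = 44 \left(-46\right) \left(-27\right) = \left(-2024\right) \left(-27\right) = 54648$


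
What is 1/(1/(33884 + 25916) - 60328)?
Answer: -59800/3607614399 ≈ -1.6576e-5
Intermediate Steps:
1/(1/(33884 + 25916) - 60328) = 1/(1/59800 - 60328) = 1/(-3607614399/59800) = -59800/3607614399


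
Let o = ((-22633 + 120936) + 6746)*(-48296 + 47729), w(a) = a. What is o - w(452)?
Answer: -59563235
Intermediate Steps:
o = -59562783 (o = (98303 + 6746)*(-567) = 105049*(-567) = -59562783)
o - w(452) = -59562783 - 1*452 = -59562783 - 452 = -59563235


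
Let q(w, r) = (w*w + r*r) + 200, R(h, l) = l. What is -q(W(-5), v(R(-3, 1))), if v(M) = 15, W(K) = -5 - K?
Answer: -425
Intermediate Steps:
q(w, r) = 200 + r**2 + w**2 (q(w, r) = (w**2 + r**2) + 200 = (r**2 + w**2) + 200 = 200 + r**2 + w**2)
-q(W(-5), v(R(-3, 1))) = -(200 + 15**2 + (-5 - 1*(-5))**2) = -(200 + 225 + (-5 + 5)**2) = -(200 + 225 + 0**2) = -(200 + 225 + 0) = -1*425 = -425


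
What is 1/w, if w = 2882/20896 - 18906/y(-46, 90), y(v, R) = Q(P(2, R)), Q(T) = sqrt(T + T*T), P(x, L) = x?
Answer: -15055568/6503009440138943 - 343965378304*sqrt(6)/6503009440138943 ≈ -0.00012956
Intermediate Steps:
Q(T) = sqrt(T + T**2)
y(v, R) = sqrt(6) (y(v, R) = sqrt(2*(1 + 2)) = sqrt(2*3) = sqrt(6))
w = 1441/10448 - 3151*sqrt(6) (w = 2882/20896 - 18906*sqrt(6)/6 = 2882*(1/20896) - 3151*sqrt(6) = 1441/10448 - 3151*sqrt(6) ≈ -7718.2)
1/w = 1/(1441/10448 - 3151*sqrt(6))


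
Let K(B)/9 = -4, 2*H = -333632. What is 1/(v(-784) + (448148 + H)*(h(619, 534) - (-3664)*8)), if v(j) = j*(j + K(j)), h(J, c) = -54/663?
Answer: 221/1822592204568 ≈ 1.2126e-10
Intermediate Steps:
h(J, c) = -18/221 (h(J, c) = -54*1/663 = -18/221)
H = -166816 (H = (1/2)*(-333632) = -166816)
K(B) = -36 (K(B) = 9*(-4) = -36)
v(j) = j*(-36 + j) (v(j) = j*(j - 36) = j*(-36 + j))
1/(v(-784) + (448148 + H)*(h(619, 534) - (-3664)*8)) = 1/(-784*(-36 - 784) + (448148 - 166816)*(-18/221 - (-3664)*8)) = 1/(-784*(-820) + 281332*(-18/221 - 1*(-29312))) = 1/(642880 + 281332*(-18/221 + 29312)) = 1/(642880 + 281332*(6477934/221)) = 1/(642880 + 1822450128088/221) = 1/(1822592204568/221) = 221/1822592204568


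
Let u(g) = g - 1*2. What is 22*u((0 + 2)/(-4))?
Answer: -55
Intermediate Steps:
u(g) = -2 + g (u(g) = g - 2 = -2 + g)
22*u((0 + 2)/(-4)) = 22*(-2 + (0 + 2)/(-4)) = 22*(-2 + 2*(-1/4)) = 22*(-2 - 1/2) = 22*(-5/2) = -55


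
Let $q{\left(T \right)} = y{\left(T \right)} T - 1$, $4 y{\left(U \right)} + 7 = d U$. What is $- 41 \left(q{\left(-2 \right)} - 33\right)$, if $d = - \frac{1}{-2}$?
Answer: $1230$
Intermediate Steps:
$d = \frac{1}{2}$ ($d = \left(-1\right) \left(- \frac{1}{2}\right) = \frac{1}{2} \approx 0.5$)
$y{\left(U \right)} = - \frac{7}{4} + \frac{U}{8}$ ($y{\left(U \right)} = - \frac{7}{4} + \frac{\frac{1}{2} U}{4} = - \frac{7}{4} + \frac{U}{8}$)
$q{\left(T \right)} = -1 + T \left(- \frac{7}{4} + \frac{T}{8}\right)$ ($q{\left(T \right)} = \left(- \frac{7}{4} + \frac{T}{8}\right) T - 1 = T \left(- \frac{7}{4} + \frac{T}{8}\right) - 1 = -1 + T \left(- \frac{7}{4} + \frac{T}{8}\right)$)
$- 41 \left(q{\left(-2 \right)} - 33\right) = - 41 \left(\left(-1 + \frac{1}{8} \left(-2\right) \left(-14 - 2\right)\right) - 33\right) = - 41 \left(\left(-1 + \frac{1}{8} \left(-2\right) \left(-16\right)\right) - 33\right) = - 41 \left(\left(-1 + 4\right) - 33\right) = - 41 \left(3 - 33\right) = \left(-41\right) \left(-30\right) = 1230$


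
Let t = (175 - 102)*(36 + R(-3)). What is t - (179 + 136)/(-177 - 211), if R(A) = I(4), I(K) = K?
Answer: 1133275/388 ≈ 2920.8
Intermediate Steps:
R(A) = 4
t = 2920 (t = (175 - 102)*(36 + 4) = 73*40 = 2920)
t - (179 + 136)/(-177 - 211) = 2920 - (179 + 136)/(-177 - 211) = 2920 - 315/(-388) = 2920 - 315*(-1)/388 = 2920 - 1*(-315/388) = 2920 + 315/388 = 1133275/388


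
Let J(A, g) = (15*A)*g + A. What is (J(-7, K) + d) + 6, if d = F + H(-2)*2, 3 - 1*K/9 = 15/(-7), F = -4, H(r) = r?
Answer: -4869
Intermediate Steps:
K = 324/7 (K = 27 - 135/(-7) = 27 - 135*(-1)/7 = 27 - 9*(-15/7) = 27 + 135/7 = 324/7 ≈ 46.286)
J(A, g) = A + 15*A*g (J(A, g) = 15*A*g + A = A + 15*A*g)
d = -8 (d = -4 - 2*2 = -4 - 4 = -8)
(J(-7, K) + d) + 6 = (-7*(1 + 15*(324/7)) - 8) + 6 = (-7*(1 + 4860/7) - 8) + 6 = (-7*4867/7 - 8) + 6 = (-4867 - 8) + 6 = -4875 + 6 = -4869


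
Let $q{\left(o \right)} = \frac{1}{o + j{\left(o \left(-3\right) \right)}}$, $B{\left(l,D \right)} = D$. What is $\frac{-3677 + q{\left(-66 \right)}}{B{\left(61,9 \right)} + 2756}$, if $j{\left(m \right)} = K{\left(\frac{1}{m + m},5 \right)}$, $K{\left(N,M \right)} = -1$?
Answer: $- \frac{49272}{37051} \approx -1.3298$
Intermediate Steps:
$j{\left(m \right)} = -1$
$q{\left(o \right)} = \frac{1}{-1 + o}$ ($q{\left(o \right)} = \frac{1}{o - 1} = \frac{1}{-1 + o}$)
$\frac{-3677 + q{\left(-66 \right)}}{B{\left(61,9 \right)} + 2756} = \frac{-3677 + \frac{1}{-1 - 66}}{9 + 2756} = \frac{-3677 + \frac{1}{-67}}{2765} = \left(-3677 - \frac{1}{67}\right) \frac{1}{2765} = \left(- \frac{246360}{67}\right) \frac{1}{2765} = - \frac{49272}{37051}$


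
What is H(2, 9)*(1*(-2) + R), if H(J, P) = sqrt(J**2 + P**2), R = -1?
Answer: -3*sqrt(85) ≈ -27.659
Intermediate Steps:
H(2, 9)*(1*(-2) + R) = sqrt(2**2 + 9**2)*(1*(-2) - 1) = sqrt(4 + 81)*(-2 - 1) = sqrt(85)*(-3) = -3*sqrt(85)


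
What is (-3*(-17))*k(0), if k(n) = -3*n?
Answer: 0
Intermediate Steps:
(-3*(-17))*k(0) = (-3*(-17))*(-3*0) = 51*0 = 0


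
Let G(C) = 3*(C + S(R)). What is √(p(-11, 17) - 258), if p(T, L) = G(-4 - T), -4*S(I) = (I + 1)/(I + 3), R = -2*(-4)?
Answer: I*√115005/22 ≈ 15.415*I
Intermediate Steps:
R = 8
S(I) = -(1 + I)/(4*(3 + I)) (S(I) = -(I + 1)/(4*(I + 3)) = -(1 + I)/(4*(3 + I)))
G(C) = -27/44 + 3*C (G(C) = 3*(C + (-1 - 1*8)/(4*(3 + 8))) = 3*(C + (¼)*(-1 - 8)/11) = 3*(C + (¼)*(1/11)*(-9)) = 3*(C - 9/44) = 3*(-9/44 + C) = -27/44 + 3*C)
p(T, L) = -555/44 - 3*T (p(T, L) = -27/44 + 3*(-4 - T) = -27/44 + (-12 - 3*T) = -555/44 - 3*T)
√(p(-11, 17) - 258) = √((-555/44 - 3*(-11)) - 258) = √((-555/44 + 33) - 258) = √(897/44 - 258) = √(-10455/44) = I*√115005/22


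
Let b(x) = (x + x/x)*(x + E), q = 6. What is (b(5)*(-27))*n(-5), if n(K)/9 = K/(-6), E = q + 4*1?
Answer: -18225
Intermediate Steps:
E = 10 (E = 6 + 4*1 = 6 + 4 = 10)
n(K) = -3*K/2 (n(K) = 9*(K/(-6)) = 9*(K*(-⅙)) = 9*(-K/6) = -3*K/2)
b(x) = (1 + x)*(10 + x) (b(x) = (x + x/x)*(x + 10) = (x + 1)*(10 + x) = (1 + x)*(10 + x))
(b(5)*(-27))*n(-5) = ((10 + 5² + 11*5)*(-27))*(-3/2*(-5)) = ((10 + 25 + 55)*(-27))*(15/2) = (90*(-27))*(15/2) = -2430*15/2 = -18225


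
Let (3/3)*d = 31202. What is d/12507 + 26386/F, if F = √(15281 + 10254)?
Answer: 31202/12507 + 26386*√25535/25535 ≈ 167.62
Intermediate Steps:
d = 31202
F = √25535 ≈ 159.80
d/12507 + 26386/F = 31202/12507 + 26386/(√25535) = 31202*(1/12507) + 26386*(√25535/25535) = 31202/12507 + 26386*√25535/25535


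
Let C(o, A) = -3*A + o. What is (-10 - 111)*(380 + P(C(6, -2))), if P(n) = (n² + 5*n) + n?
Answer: -72116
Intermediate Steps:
C(o, A) = o - 3*A
P(n) = n² + 6*n
(-10 - 111)*(380 + P(C(6, -2))) = (-10 - 111)*(380 + (6 - 3*(-2))*(6 + (6 - 3*(-2)))) = -121*(380 + (6 + 6)*(6 + (6 + 6))) = -121*(380 + 12*(6 + 12)) = -121*(380 + 12*18) = -121*(380 + 216) = -121*596 = -72116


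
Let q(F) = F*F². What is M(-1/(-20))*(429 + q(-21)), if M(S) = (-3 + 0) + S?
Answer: 130272/5 ≈ 26054.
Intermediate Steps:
M(S) = -3 + S
q(F) = F³
M(-1/(-20))*(429 + q(-21)) = (-3 - 1/(-20))*(429 + (-21)³) = (-3 - 1*(-1/20))*(429 - 9261) = (-3 + 1/20)*(-8832) = -59/20*(-8832) = 130272/5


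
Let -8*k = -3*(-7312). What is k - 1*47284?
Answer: -50026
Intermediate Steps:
k = -2742 (k = -(-3)*(-7312)/8 = -⅛*21936 = -2742)
k - 1*47284 = -2742 - 1*47284 = -2742 - 47284 = -50026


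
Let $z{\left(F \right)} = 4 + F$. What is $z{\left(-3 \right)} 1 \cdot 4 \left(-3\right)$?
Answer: $-12$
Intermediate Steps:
$z{\left(-3 \right)} 1 \cdot 4 \left(-3\right) = \left(4 - 3\right) 1 \cdot 4 \left(-3\right) = 1 \cdot 4 \left(-3\right) = 4 \left(-3\right) = -12$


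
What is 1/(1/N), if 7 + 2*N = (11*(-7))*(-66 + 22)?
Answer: 3381/2 ≈ 1690.5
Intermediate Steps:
N = 3381/2 (N = -7/2 + ((11*(-7))*(-66 + 22))/2 = -7/2 + (-77*(-44))/2 = -7/2 + (1/2)*3388 = -7/2 + 1694 = 3381/2 ≈ 1690.5)
1/(1/N) = 1/(1/(3381/2)) = 1/(2/3381) = 3381/2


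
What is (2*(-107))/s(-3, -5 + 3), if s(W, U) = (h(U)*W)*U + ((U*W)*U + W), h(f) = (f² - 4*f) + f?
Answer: -214/45 ≈ -4.7556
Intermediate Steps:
h(f) = f² - 3*f
s(W, U) = W + W*U² + W*U²*(-3 + U) (s(W, U) = ((U*(-3 + U))*W)*U + ((U*W)*U + W) = (U*W*(-3 + U))*U + (W*U² + W) = W*U²*(-3 + U) + (W + W*U²) = W + W*U² + W*U²*(-3 + U))
(2*(-107))/s(-3, -5 + 3) = (2*(-107))/((-3*(1 + (-5 + 3)³ - 2*(-5 + 3)²))) = -214*(-1/(3*(1 + (-2)³ - 2*(-2)²))) = -214*(-1/(3*(1 - 8 - 2*4))) = -214*(-1/(3*(1 - 8 - 8))) = -214/((-3*(-15))) = -214/45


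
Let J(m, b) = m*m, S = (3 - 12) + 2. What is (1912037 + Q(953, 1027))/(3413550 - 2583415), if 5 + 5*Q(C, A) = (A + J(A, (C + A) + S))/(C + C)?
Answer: 9111379418/3955593275 ≈ 2.3034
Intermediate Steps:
S = -7 (S = -9 + 2 = -7)
J(m, b) = m²
Q(C, A) = -1 + (A + A²)/(10*C) (Q(C, A) = -1 + ((A + A²)/(C + C))/5 = -1 + ((A + A²)/((2*C)))/5 = -1 + ((A + A²)*(1/(2*C)))/5 = -1 + ((A + A²)/(2*C))/5 = -1 + (A + A²)/(10*C))
(1912037 + Q(953, 1027))/(3413550 - 2583415) = (1912037 + (⅒)*(1027 + 1027² - 10*953)/953)/(3413550 - 2583415) = (1912037 + (⅒)*(1/953)*(1027 + 1054729 - 9530))/830135 = (1912037 + (⅒)*(1/953)*1046226)*(1/830135) = (1912037 + 523113/4765)*(1/830135) = (9111379418/4765)*(1/830135) = 9111379418/3955593275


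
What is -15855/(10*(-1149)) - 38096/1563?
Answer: -27529445/1197258 ≈ -22.994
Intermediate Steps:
-15855/(10*(-1149)) - 38096/1563 = -15855/(-11490) - 38096*1/1563 = -15855*(-1/11490) - 38096/1563 = 1057/766 - 38096/1563 = -27529445/1197258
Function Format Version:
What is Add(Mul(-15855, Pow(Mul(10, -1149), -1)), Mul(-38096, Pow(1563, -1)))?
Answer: Rational(-27529445, 1197258) ≈ -22.994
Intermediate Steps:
Add(Mul(-15855, Pow(Mul(10, -1149), -1)), Mul(-38096, Pow(1563, -1))) = Add(Mul(-15855, Pow(-11490, -1)), Mul(-38096, Rational(1, 1563))) = Add(Mul(-15855, Rational(-1, 11490)), Rational(-38096, 1563)) = Add(Rational(1057, 766), Rational(-38096, 1563)) = Rational(-27529445, 1197258)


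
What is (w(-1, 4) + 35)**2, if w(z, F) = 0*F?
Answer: 1225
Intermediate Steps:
w(z, F) = 0
(w(-1, 4) + 35)**2 = (0 + 35)**2 = 35**2 = 1225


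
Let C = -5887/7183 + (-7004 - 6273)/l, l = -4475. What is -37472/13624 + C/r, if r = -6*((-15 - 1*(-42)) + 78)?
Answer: -5276205536461/1915938649625 ≈ -2.7538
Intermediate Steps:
C = 69024366/32143925 (C = -5887/7183 + (-7004 - 6273)/(-4475) = -5887*1/7183 - 13277*(-1/4475) = -5887/7183 + 13277/4475 = 69024366/32143925 ≈ 2.1474)
r = -630 (r = -6*((-15 + 42) + 78) = -6*(27 + 78) = -6*105 = -630)
-37472/13624 + C/r = -37472/13624 + (69024366/32143925)/(-630) = -37472*1/13624 + (69024366/32143925)*(-1/630) = -4684/1703 - 3834687/1125037375 = -5276205536461/1915938649625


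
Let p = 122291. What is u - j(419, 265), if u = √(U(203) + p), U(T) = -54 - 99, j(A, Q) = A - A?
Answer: √122138 ≈ 349.48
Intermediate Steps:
j(A, Q) = 0
U(T) = -153
u = √122138 (u = √(-153 + 122291) = √122138 ≈ 349.48)
u - j(419, 265) = √122138 - 1*0 = √122138 + 0 = √122138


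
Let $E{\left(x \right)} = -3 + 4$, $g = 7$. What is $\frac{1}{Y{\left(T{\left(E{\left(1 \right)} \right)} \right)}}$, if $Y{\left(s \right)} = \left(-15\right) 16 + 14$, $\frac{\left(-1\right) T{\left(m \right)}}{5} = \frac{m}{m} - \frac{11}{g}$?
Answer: $- \frac{1}{226} \approx -0.0044248$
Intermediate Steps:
$E{\left(x \right)} = 1$
$T{\left(m \right)} = \frac{20}{7}$ ($T{\left(m \right)} = - 5 \left(\frac{m}{m} - \frac{11}{7}\right) = - 5 \left(1 - \frac{11}{7}\right) = \left(-5\right) \left(- \frac{4}{7}\right) = \frac{20}{7}$)
$Y{\left(s \right)} = -226$ ($Y{\left(s \right)} = -240 + 14 = -226$)
$\frac{1}{Y{\left(T{\left(E{\left(1 \right)} \right)} \right)}} = \frac{1}{-226} = - \frac{1}{226}$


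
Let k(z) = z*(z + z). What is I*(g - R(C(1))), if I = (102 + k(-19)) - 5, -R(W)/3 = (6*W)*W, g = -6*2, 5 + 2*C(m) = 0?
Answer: 164619/2 ≈ 82310.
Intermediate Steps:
C(m) = -5/2 (C(m) = -5/2 + (½)*0 = -5/2 + 0 = -5/2)
g = -12
k(z) = 2*z² (k(z) = z*(2*z) = 2*z²)
R(W) = -18*W² (R(W) = -3*6*W*W = -18*W²)
I = 819 (I = (102 + 2*(-19)²) - 5 = (102 + 2*361) - 5 = (102 + 722) - 5 = 824 - 5 = 819)
I*(g - R(C(1))) = 819*(-12 - (-18)*(-5/2)²) = 819*(-12 - (-18)*25/4) = 819*(-12 - 1*(-225/2)) = 819*(-12 + 225/2) = 819*(201/2) = 164619/2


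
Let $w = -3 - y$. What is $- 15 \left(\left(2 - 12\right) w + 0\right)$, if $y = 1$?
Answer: $-600$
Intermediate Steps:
$w = -4$ ($w = -3 - 1 = -4$)
$- 15 \left(\left(2 - 12\right) w + 0\right) = - 15 \left(\left(2 - 12\right) \left(-4\right) + 0\right) = - 15 \left(\left(-10\right) \left(-4\right) + 0\right) = - 15 \left(40 + 0\right) = \left(-15\right) 40 = -600$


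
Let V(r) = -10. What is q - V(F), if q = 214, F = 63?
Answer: 224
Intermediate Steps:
q - V(F) = 214 - 1*(-10) = 214 + 10 = 224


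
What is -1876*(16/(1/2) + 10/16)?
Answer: -122409/2 ≈ -61205.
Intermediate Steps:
-1876*(16/(1/2) + 10/16) = -1876*(16/(½) + 10*(1/16)) = -1876*(16*2 + 5/8) = -1876*(32 + 5/8) = -1876*261/8 = -122409/2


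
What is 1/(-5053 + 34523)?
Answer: 1/29470 ≈ 3.3933e-5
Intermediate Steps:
1/(-5053 + 34523) = 1/29470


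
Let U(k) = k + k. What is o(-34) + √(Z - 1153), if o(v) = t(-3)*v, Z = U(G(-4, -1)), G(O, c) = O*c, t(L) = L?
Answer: 102 + I*√1145 ≈ 102.0 + 33.838*I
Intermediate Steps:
U(k) = 2*k
Z = 8 (Z = 2*(-4*(-1)) = 2*4 = 8)
o(v) = -3*v
o(-34) + √(Z - 1153) = -3*(-34) + √(8 - 1153) = 102 + √(-1145) = 102 + I*√1145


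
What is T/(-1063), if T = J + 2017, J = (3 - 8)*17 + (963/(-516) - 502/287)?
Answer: -95192777/52473932 ≈ -1.8141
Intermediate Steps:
J = -4374411/49364 (J = -5*17 + (963*(-1/516) - 502*1/287) = -85 + (-321/172 - 502/287) = -85 - 178471/49364 = -4374411/49364 ≈ -88.615)
T = 95192777/49364 (T = -4374411/49364 + 2017 = 95192777/49364 ≈ 1928.4)
T/(-1063) = (95192777/49364)/(-1063) = (95192777/49364)*(-1/1063) = -95192777/52473932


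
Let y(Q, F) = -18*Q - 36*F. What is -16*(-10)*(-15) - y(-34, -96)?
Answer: -6468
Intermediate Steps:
y(Q, F) = -36*F - 18*Q
-16*(-10)*(-15) - y(-34, -96) = -16*(-10)*(-15) - (-36*(-96) - 18*(-34)) = 160*(-15) - (3456 + 612) = -2400 - 1*4068 = -2400 - 4068 = -6468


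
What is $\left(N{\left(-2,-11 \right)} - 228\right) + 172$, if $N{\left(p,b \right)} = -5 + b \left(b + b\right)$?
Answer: $181$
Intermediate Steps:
$N{\left(p,b \right)} = -5 + 2 b^{2}$ ($N{\left(p,b \right)} = -5 + b 2 b = -5 + 2 b^{2}$)
$\left(N{\left(-2,-11 \right)} - 228\right) + 172 = \left(\left(-5 + 2 \left(-11\right)^{2}\right) - 228\right) + 172 = \left(\left(-5 + 2 \cdot 121\right) - 228\right) + 172 = \left(\left(-5 + 242\right) - 228\right) + 172 = \left(237 - 228\right) + 172 = 9 + 172 = 181$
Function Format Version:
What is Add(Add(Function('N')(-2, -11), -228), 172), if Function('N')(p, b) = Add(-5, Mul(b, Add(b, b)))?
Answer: 181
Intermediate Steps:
Function('N')(p, b) = Add(-5, Mul(2, Pow(b, 2))) (Function('N')(p, b) = Add(-5, Mul(b, Mul(2, b))) = Add(-5, Mul(2, Pow(b, 2))))
Add(Add(Function('N')(-2, -11), -228), 172) = Add(Add(Add(-5, Mul(2, Pow(-11, 2))), -228), 172) = Add(Add(Add(-5, Mul(2, 121)), -228), 172) = Add(Add(Add(-5, 242), -228), 172) = Add(Add(237, -228), 172) = Add(9, 172) = 181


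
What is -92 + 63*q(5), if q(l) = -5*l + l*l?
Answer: -92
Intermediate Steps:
q(l) = l² - 5*l (q(l) = -5*l + l² = l² - 5*l)
-92 + 63*q(5) = -92 + 63*(5*(-5 + 5)) = -92 + 63*(5*0) = -92 + 63*0 = -92 + 0 = -92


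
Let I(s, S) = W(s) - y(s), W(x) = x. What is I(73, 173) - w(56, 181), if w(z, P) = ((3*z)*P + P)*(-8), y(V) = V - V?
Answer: 244785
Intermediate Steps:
y(V) = 0
w(z, P) = -8*P - 24*P*z (w(z, P) = (3*P*z + P)*(-8) = (P + 3*P*z)*(-8) = -8*P - 24*P*z)
I(s, S) = s (I(s, S) = s - 1*0 = s + 0 = s)
I(73, 173) - w(56, 181) = 73 - (-8)*181*(1 + 3*56) = 73 - (-8)*181*(1 + 168) = 73 - (-8)*181*169 = 73 - 1*(-244712) = 73 + 244712 = 244785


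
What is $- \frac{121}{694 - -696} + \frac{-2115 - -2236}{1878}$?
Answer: $- \frac{14762}{652605} \approx -0.02262$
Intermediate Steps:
$- \frac{121}{694 - -696} + \frac{-2115 - -2236}{1878} = - \frac{121}{694 + 696} + \left(-2115 + 2236\right) \frac{1}{1878} = - \frac{121}{1390} + 121 \cdot \frac{1}{1878} = \left(-121\right) \frac{1}{1390} + \frac{121}{1878} = - \frac{121}{1390} + \frac{121}{1878} = - \frac{14762}{652605}$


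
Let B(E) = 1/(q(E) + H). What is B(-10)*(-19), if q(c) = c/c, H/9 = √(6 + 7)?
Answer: 19/1052 - 171*√13/1052 ≈ -0.56801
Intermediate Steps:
H = 9*√13 (H = 9*√(6 + 7) = 9*√13 ≈ 32.450)
q(c) = 1
B(E) = 1/(1 + 9*√13)
B(-10)*(-19) = (-1/1052 + 9*√13/1052)*(-19) = 19/1052 - 171*√13/1052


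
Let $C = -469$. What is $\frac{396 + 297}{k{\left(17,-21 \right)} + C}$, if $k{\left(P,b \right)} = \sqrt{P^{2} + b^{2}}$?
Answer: $- \frac{36113}{24359} - \frac{77 \sqrt{730}}{24359} \approx -1.5679$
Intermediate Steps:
$\frac{396 + 297}{k{\left(17,-21 \right)} + C} = \frac{396 + 297}{\sqrt{17^{2} + \left(-21\right)^{2}} - 469} = \frac{693}{\sqrt{289 + 441} - 469} = \frac{693}{\sqrt{730} - 469} = \frac{693}{-469 + \sqrt{730}}$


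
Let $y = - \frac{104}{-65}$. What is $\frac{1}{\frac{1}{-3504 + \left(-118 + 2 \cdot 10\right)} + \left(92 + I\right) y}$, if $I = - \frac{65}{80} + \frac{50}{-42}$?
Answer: $\frac{189105}{27230167} \approx 0.0069447$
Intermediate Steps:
$I = - \frac{673}{336}$ ($I = \left(-65\right) \frac{1}{80} + 50 \left(- \frac{1}{42}\right) = - \frac{13}{16} - \frac{25}{21} = - \frac{673}{336} \approx -2.003$)
$y = \frac{8}{5}$ ($y = \left(-104\right) \left(- \frac{1}{65}\right) = \frac{8}{5} \approx 1.6$)
$\frac{1}{\frac{1}{-3504 + \left(-118 + 2 \cdot 10\right)} + \left(92 + I\right) y} = \frac{1}{\frac{1}{-3504 + \left(-118 + 2 \cdot 10\right)} + \left(92 - \frac{673}{336}\right) \frac{8}{5}} = \frac{1}{\frac{1}{-3504 + \left(-118 + 20\right)} + \frac{30239}{336} \cdot \frac{8}{5}} = \frac{1}{\frac{1}{-3504 - 98} + \frac{30239}{210}} = \frac{1}{\frac{1}{-3602} + \frac{30239}{210}} = \frac{1}{- \frac{1}{3602} + \frac{30239}{210}} = \frac{1}{\frac{27230167}{189105}} = \frac{189105}{27230167}$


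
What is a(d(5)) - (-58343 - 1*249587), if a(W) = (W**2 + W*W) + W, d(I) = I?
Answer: 307985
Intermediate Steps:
a(W) = W + 2*W**2 (a(W) = (W**2 + W**2) + W = 2*W**2 + W = W + 2*W**2)
a(d(5)) - (-58343 - 1*249587) = 5*(1 + 2*5) - (-58343 - 1*249587) = 5*(1 + 10) - (-58343 - 249587) = 5*11 - 1*(-307930) = 55 + 307930 = 307985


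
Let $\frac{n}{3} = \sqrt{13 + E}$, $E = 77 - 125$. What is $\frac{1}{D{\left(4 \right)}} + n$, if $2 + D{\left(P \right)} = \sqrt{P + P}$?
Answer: $\frac{1}{2} + \frac{\sqrt{2}}{2} + 3 i \sqrt{35} \approx 1.2071 + 17.748 i$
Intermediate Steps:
$D{\left(P \right)} = -2 + \sqrt{2} \sqrt{P}$ ($D{\left(P \right)} = -2 + \sqrt{P + P} = -2 + \sqrt{2 P} = -2 + \sqrt{2} \sqrt{P}$)
$E = -48$
$n = 3 i \sqrt{35}$ ($n = 3 \sqrt{13 - 48} = 3 \sqrt{-35} = 3 i \sqrt{35} \approx 17.748 i$)
$\frac{1}{D{\left(4 \right)}} + n = \frac{1}{-2 + \sqrt{2} \sqrt{4}} + 3 i \sqrt{35} = \frac{1}{-2 + \sqrt{2} \cdot 2} + 3 i \sqrt{35} = \frac{1}{-2 + 2 \sqrt{2}} + 3 i \sqrt{35}$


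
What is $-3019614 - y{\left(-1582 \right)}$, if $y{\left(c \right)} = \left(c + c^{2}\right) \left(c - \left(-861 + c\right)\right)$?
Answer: $-2156502876$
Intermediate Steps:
$y{\left(c \right)} = 861 c + 861 c^{2}$ ($y{\left(c \right)} = \left(c + c^{2}\right) 861 = 861 c + 861 c^{2}$)
$-3019614 - y{\left(-1582 \right)} = -3019614 - 861 \left(-1582\right) \left(1 - 1582\right) = -3019614 - 861 \left(-1582\right) \left(-1581\right) = -3019614 - 2153483262 = -2156502876$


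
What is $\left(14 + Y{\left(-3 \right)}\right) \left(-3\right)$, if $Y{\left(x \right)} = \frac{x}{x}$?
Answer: $-45$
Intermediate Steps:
$Y{\left(x \right)} = 1$
$\left(14 + Y{\left(-3 \right)}\right) \left(-3\right) = \left(14 + 1\right) \left(-3\right) = 15 \left(-3\right) = -45$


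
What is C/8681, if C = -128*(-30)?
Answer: 3840/8681 ≈ 0.44235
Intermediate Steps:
C = 3840
C/8681 = 3840/8681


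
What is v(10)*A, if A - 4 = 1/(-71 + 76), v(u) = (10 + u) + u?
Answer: 126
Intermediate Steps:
v(u) = 10 + 2*u
A = 21/5 (A = 4 + 1/(-71 + 76) = 4 + 1/5 = 4 + ⅕ = 21/5 ≈ 4.2000)
v(10)*A = (10 + 2*10)*(21/5) = (10 + 20)*(21/5) = 30*(21/5) = 126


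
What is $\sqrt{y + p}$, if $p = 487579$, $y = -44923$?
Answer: $12 \sqrt{3074} \approx 665.32$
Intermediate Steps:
$\sqrt{y + p} = \sqrt{-44923 + 487579} = \sqrt{442656} = 12 \sqrt{3074}$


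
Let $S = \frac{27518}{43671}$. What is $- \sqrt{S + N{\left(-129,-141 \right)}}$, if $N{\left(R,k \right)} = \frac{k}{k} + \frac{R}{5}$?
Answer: $- \frac{i \sqrt{1152393404970}}{218355} \approx - 4.9163 i$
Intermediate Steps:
$N{\left(R,k \right)} = 1 + \frac{R}{5}$ ($N{\left(R,k \right)} = 1 + R \frac{1}{5} = 1 + \frac{R}{5}$)
$S = \frac{27518}{43671}$ ($S = 27518 \cdot \frac{1}{43671} = \frac{27518}{43671} \approx 0.63012$)
$- \sqrt{S + N{\left(-129,-141 \right)}} = - \sqrt{\frac{27518}{43671} + \left(1 + \frac{1}{5} \left(-129\right)\right)} = - \sqrt{\frac{27518}{43671} + \left(1 - \frac{129}{5}\right)} = - \sqrt{\frac{27518}{43671} - \frac{124}{5}} = - \sqrt{- \frac{5277614}{218355}} = - \frac{i \sqrt{1152393404970}}{218355}$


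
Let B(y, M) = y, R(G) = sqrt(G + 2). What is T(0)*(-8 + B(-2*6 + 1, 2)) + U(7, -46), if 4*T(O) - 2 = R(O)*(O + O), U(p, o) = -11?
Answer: -41/2 ≈ -20.500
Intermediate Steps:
R(G) = sqrt(2 + G)
T(O) = 1/2 + O*sqrt(2 + O)/2 (T(O) = 1/2 + (sqrt(2 + O)*(O + O))/4 = 1/2 + (sqrt(2 + O)*(2*O))/4 = 1/2 + (2*O*sqrt(2 + O))/4 = 1/2 + O*sqrt(2 + O)/2)
T(0)*(-8 + B(-2*6 + 1, 2)) + U(7, -46) = (1/2 + (1/2)*0*sqrt(2 + 0))*(-8 + (-2*6 + 1)) - 11 = (1/2 + (1/2)*0*sqrt(2))*(-8 + (-12 + 1)) - 11 = (1/2 + 0)*(-8 - 11) - 11 = (1/2)*(-19) - 11 = -19/2 - 11 = -41/2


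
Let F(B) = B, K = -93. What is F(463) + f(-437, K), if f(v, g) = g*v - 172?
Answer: 40932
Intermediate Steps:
f(v, g) = -172 + g*v
F(463) + f(-437, K) = 463 + (-172 - 93*(-437)) = 463 + (-172 + 40641) = 463 + 40469 = 40932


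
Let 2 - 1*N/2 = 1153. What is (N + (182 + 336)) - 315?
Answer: -2099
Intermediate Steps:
N = -2302 (N = 4 - 2*1153 = 4 - 2306 = -2302)
(N + (182 + 336)) - 315 = (-2302 + (182 + 336)) - 315 = (-2302 + 518) - 315 = -1784 - 315 = -2099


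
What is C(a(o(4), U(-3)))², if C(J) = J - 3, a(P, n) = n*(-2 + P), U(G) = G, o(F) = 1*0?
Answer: 9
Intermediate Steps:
o(F) = 0
C(J) = -3 + J
C(a(o(4), U(-3)))² = (-3 - 3*(-2 + 0))² = (-3 - 3*(-2))² = (-3 + 6)² = 3² = 9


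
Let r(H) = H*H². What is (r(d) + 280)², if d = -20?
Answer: 59598400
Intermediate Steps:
r(H) = H³
(r(d) + 280)² = ((-20)³ + 280)² = (-8000 + 280)² = (-7720)² = 59598400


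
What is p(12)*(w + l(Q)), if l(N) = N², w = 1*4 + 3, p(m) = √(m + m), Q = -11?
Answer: 256*√6 ≈ 627.07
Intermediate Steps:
p(m) = √2*√m (p(m) = √(2*m) = √2*√m)
w = 7 (w = 4 + 3 = 7)
p(12)*(w + l(Q)) = (√2*√12)*(7 + (-11)²) = (√2*(2*√3))*(7 + 121) = (2*√6)*128 = 256*√6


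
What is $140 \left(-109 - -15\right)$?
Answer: $-13160$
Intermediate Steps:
$140 \left(-109 - -15\right) = 140 \left(-109 + 15\right) = 140 \left(-94\right) = -13160$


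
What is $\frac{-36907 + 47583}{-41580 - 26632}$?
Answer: $- \frac{2669}{17053} \approx -0.15651$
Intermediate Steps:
$\frac{-36907 + 47583}{-41580 - 26632} = \frac{10676}{-68212} = 10676 \left(- \frac{1}{68212}\right) = - \frac{2669}{17053}$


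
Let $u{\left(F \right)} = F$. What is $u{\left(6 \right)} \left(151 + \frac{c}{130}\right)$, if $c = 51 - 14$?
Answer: $\frac{59001}{65} \approx 907.71$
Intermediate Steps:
$c = 37$ ($c = 51 - 14 = 37$)
$u{\left(6 \right)} \left(151 + \frac{c}{130}\right) = 6 \left(151 + \frac{37}{130}\right) = 6 \cdot \frac{19667}{130} = \frac{59001}{65}$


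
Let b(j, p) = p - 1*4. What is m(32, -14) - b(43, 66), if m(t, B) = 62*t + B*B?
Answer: 2118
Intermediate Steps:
b(j, p) = -4 + p (b(j, p) = p - 4 = -4 + p)
m(t, B) = B² + 62*t (m(t, B) = 62*t + B² = B² + 62*t)
m(32, -14) - b(43, 66) = ((-14)² + 62*32) - (-4 + 66) = (196 + 1984) - 1*62 = 2180 - 62 = 2118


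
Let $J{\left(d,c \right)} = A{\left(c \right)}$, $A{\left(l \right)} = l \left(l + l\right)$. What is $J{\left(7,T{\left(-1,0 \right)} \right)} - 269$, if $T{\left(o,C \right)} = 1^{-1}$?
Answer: $-267$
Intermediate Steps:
$T{\left(o,C \right)} = 1$
$A{\left(l \right)} = 2 l^{2}$ ($A{\left(l \right)} = l 2 l = 2 l^{2}$)
$J{\left(d,c \right)} = 2 c^{2}$
$J{\left(7,T{\left(-1,0 \right)} \right)} - 269 = 2 \cdot 1^{2} - 269 = 2 \cdot 1 - 269 = 2 - 269 = -267$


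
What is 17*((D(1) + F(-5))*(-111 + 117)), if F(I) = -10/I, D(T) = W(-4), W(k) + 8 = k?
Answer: -1020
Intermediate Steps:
W(k) = -8 + k
D(T) = -12 (D(T) = -8 - 4 = -12)
17*((D(1) + F(-5))*(-111 + 117)) = 17*((-12 - 10/(-5))*(-111 + 117)) = 17*((-12 - 10*(-1/5))*6) = 17*((-12 + 2)*6) = 17*(-10*6) = 17*(-60) = -1020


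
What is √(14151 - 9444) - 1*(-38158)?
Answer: 38158 + 3*√523 ≈ 38227.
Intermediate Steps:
√(14151 - 9444) - 1*(-38158) = √4707 + 38158 = 3*√523 + 38158 = 38158 + 3*√523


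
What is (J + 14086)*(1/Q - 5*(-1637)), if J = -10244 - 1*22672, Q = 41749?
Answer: -6434504107780/41749 ≈ -1.5412e+8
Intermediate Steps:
J = -32916 (J = -10244 - 22672 = -32916)
(J + 14086)*(1/Q - 5*(-1637)) = (-32916 + 14086)*(1/41749 - 5*(-1637)) = -18830*(1/41749 + 8185) = -18830*341715566/41749 = -6434504107780/41749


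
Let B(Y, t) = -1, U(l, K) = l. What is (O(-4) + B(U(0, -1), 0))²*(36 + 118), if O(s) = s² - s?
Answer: 55594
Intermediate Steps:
(O(-4) + B(U(0, -1), 0))²*(36 + 118) = (-4*(-1 - 4) - 1)²*(36 + 118) = (-4*(-5) - 1)²*154 = (20 - 1)²*154 = 19²*154 = 361*154 = 55594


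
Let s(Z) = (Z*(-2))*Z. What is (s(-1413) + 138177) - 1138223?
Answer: -4993184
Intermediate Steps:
s(Z) = -2*Z² (s(Z) = (-2*Z)*Z = -2*Z²)
(s(-1413) + 138177) - 1138223 = (-2*(-1413)² + 138177) - 1138223 = (-2*1996569 + 138177) - 1138223 = (-3993138 + 138177) - 1138223 = -3854961 - 1138223 = -4993184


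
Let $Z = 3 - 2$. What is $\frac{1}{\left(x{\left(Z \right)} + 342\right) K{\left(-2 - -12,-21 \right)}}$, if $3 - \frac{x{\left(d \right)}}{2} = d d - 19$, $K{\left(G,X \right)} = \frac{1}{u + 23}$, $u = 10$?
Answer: $\frac{11}{128} \approx 0.085938$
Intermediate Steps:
$K{\left(G,X \right)} = \frac{1}{33}$ ($K{\left(G,X \right)} = \frac{1}{10 + 23} = \frac{1}{33}$)
$Z = 1$
$x{\left(d \right)} = 44 - 2 d^{2}$ ($x{\left(d \right)} = 6 - 2 \left(d d - 19\right) = 6 - 2 \left(d^{2} - 19\right) = 6 - 2 \left(-19 + d^{2}\right) = 6 - \left(-38 + 2 d^{2}\right) = 44 - 2 d^{2}$)
$\frac{1}{\left(x{\left(Z \right)} + 342\right) K{\left(-2 - -12,-21 \right)}} = \frac{1}{\left(\left(44 - 2 \cdot 1^{2}\right) + 342\right) \frac{1}{33}} = \frac{1}{\left(\left(44 - 2\right) + 342\right) \frac{1}{33}} = \frac{1}{\left(42 + 342\right) \frac{1}{33}} = \frac{1}{384 \cdot \frac{1}{33}} = \frac{1}{\frac{128}{11}} = \frac{11}{128}$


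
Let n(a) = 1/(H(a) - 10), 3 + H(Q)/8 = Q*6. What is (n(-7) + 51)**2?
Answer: 356039161/136900 ≈ 2600.7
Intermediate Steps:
H(Q) = -24 + 48*Q (H(Q) = -24 + 8*(Q*6) = -24 + 8*(6*Q) = -24 + 48*Q)
n(a) = 1/(-34 + 48*a) (n(a) = 1/((-24 + 48*a) - 10) = 1/(-34 + 48*a))
(n(-7) + 51)**2 = (1/(2*(-17 + 24*(-7))) + 51)**2 = (1/(2*(-17 - 168)) + 51)**2 = ((1/2)/(-185) + 51)**2 = ((1/2)*(-1/185) + 51)**2 = (-1/370 + 51)**2 = (18869/370)**2 = 356039161/136900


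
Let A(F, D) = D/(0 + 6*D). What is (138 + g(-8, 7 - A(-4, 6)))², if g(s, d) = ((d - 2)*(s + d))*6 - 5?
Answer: 354025/36 ≈ 9834.0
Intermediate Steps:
A(F, D) = ⅙ (A(F, D) = D/((6*D)) = D*(1/(6*D)) = ⅙)
g(s, d) = -5 + 6*(-2 + d)*(d + s) (g(s, d) = ((-2 + d)*(d + s))*6 - 5 = 6*(-2 + d)*(d + s) - 5 = -5 + 6*(-2 + d)*(d + s))
(138 + g(-8, 7 - A(-4, 6)))² = (138 + (-5 - 12*(7 - 1*⅙) - 12*(-8) + 6*(7 - 1*⅙)² + 6*(7 - 1*⅙)*(-8)))² = (138 + (-5 - 12*(7 - ⅙) + 96 + 6*(7 - ⅙)² + 6*(7 - ⅙)*(-8)))² = (138 + (-5 - 12*41/6 + 96 + 6*(41/6)² + 6*(41/6)*(-8)))² = (138 + (-5 - 82 + 96 + 6*(1681/36) - 328))² = (138 + (-5 - 82 + 96 + 1681/6 - 328))² = (138 - 233/6)² = (595/6)² = 354025/36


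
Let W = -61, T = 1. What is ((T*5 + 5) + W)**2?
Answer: 2601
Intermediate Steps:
((T*5 + 5) + W)**2 = ((1*5 + 5) - 61)**2 = ((5 + 5) - 61)**2 = (10 - 61)**2 = (-51)**2 = 2601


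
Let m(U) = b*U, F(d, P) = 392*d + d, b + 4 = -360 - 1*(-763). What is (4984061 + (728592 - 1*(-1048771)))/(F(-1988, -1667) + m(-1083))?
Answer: -2253808/404467 ≈ -5.5723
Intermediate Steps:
b = 399 (b = -4 + (-360 - 1*(-763)) = -4 + (-360 + 763) = -4 + 403 = 399)
F(d, P) = 393*d
m(U) = 399*U
(4984061 + (728592 - 1*(-1048771)))/(F(-1988, -1667) + m(-1083)) = (4984061 + (728592 - 1*(-1048771)))/(393*(-1988) + 399*(-1083)) = (4984061 + (728592 + 1048771))/(-781284 - 432117) = (4984061 + 1777363)/(-1213401) = 6761424*(-1/1213401) = -2253808/404467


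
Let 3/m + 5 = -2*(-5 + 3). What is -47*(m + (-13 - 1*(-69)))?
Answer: -2491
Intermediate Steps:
m = -3 (m = 3/(-5 - 2*(-5 + 3)) = 3/(-5 - 2*(-2)) = 3/(-5 + 4) = 3/(-1) = 3*(-1) = -3)
-47*(m + (-13 - 1*(-69))) = -47*(-3 + (-13 - 1*(-69))) = -47*(-3 + (-13 + 69)) = -47*(-3 + 56) = -47*53 = -2491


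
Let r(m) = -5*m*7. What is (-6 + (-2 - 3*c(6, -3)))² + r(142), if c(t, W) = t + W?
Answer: -4681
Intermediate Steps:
r(m) = -35*m
c(t, W) = W + t
(-6 + (-2 - 3*c(6, -3)))² + r(142) = (-6 + (-2 - 3*(-3 + 6)))² - 35*142 = (-6 + (-2 - 3*3))² - 4970 = (-6 + (-2 - 9))² - 4970 = (-6 - 11)² - 4970 = (-17)² - 4970 = 289 - 4970 = -4681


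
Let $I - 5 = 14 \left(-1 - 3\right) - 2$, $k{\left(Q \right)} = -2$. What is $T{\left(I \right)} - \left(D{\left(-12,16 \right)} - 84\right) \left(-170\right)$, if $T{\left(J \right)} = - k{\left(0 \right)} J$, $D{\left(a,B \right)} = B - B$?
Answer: $-14386$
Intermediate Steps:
$D{\left(a,B \right)} = 0$
$I = -53$ ($I = 5 + \left(14 \left(-1 - 3\right) - 2\right) = 5 + \left(14 \left(-4\right) - 2\right) = 5 - 58 = -53$)
$T{\left(J \right)} = 2 J$ ($T{\left(J \right)} = \left(-1\right) \left(-2\right) J = 2 J$)
$T{\left(I \right)} - \left(D{\left(-12,16 \right)} - 84\right) \left(-170\right) = 2 \left(-53\right) - \left(0 - 84\right) \left(-170\right) = -106 - \left(0 - 84\right) \left(-170\right) = -106 - \left(-84\right) \left(-170\right) = -106 - 14280 = -14386$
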